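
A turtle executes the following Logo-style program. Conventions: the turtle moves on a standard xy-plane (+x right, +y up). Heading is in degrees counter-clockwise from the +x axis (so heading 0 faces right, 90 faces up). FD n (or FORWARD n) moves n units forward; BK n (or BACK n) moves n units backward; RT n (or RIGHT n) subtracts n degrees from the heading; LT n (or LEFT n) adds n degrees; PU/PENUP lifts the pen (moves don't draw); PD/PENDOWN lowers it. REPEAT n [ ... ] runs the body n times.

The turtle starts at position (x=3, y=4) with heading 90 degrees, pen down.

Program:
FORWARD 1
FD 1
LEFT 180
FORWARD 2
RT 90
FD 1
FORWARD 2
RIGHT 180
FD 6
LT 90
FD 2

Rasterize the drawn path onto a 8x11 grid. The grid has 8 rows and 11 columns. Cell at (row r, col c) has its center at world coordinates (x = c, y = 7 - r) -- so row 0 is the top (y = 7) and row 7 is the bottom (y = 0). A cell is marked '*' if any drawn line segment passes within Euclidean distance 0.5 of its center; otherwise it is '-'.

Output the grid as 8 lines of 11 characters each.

Segment 0: (3,4) -> (3,5)
Segment 1: (3,5) -> (3,6)
Segment 2: (3,6) -> (3,4)
Segment 3: (3,4) -> (2,4)
Segment 4: (2,4) -> (-0,4)
Segment 5: (-0,4) -> (6,4)
Segment 6: (6,4) -> (6,6)

Answer: -----------
---*--*----
---*--*----
*******----
-----------
-----------
-----------
-----------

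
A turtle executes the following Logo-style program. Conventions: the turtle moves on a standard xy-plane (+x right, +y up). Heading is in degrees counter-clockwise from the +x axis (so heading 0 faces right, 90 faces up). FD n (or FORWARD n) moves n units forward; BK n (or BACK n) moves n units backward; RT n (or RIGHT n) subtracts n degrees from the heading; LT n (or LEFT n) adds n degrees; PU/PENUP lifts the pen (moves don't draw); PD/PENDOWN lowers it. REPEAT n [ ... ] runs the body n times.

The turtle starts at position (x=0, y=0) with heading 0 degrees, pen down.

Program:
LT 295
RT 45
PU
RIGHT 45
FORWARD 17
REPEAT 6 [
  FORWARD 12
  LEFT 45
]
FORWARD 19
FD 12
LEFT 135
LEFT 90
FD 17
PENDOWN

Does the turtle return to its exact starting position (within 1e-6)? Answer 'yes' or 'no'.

Answer: no

Derivation:
Executing turtle program step by step:
Start: pos=(0,0), heading=0, pen down
LT 295: heading 0 -> 295
RT 45: heading 295 -> 250
PU: pen up
RT 45: heading 250 -> 205
FD 17: (0,0) -> (-15.407,-7.185) [heading=205, move]
REPEAT 6 [
  -- iteration 1/6 --
  FD 12: (-15.407,-7.185) -> (-26.283,-12.256) [heading=205, move]
  LT 45: heading 205 -> 250
  -- iteration 2/6 --
  FD 12: (-26.283,-12.256) -> (-30.387,-23.532) [heading=250, move]
  LT 45: heading 250 -> 295
  -- iteration 3/6 --
  FD 12: (-30.387,-23.532) -> (-25.316,-34.408) [heading=295, move]
  LT 45: heading 295 -> 340
  -- iteration 4/6 --
  FD 12: (-25.316,-34.408) -> (-14.039,-38.512) [heading=340, move]
  LT 45: heading 340 -> 25
  -- iteration 5/6 --
  FD 12: (-14.039,-38.512) -> (-3.164,-33.441) [heading=25, move]
  LT 45: heading 25 -> 70
  -- iteration 6/6 --
  FD 12: (-3.164,-33.441) -> (0.94,-22.164) [heading=70, move]
  LT 45: heading 70 -> 115
]
FD 19: (0.94,-22.164) -> (-7.089,-4.945) [heading=115, move]
FD 12: (-7.089,-4.945) -> (-12.161,5.931) [heading=115, move]
LT 135: heading 115 -> 250
LT 90: heading 250 -> 340
FD 17: (-12.161,5.931) -> (3.814,0.117) [heading=340, move]
PD: pen down
Final: pos=(3.814,0.117), heading=340, 0 segment(s) drawn

Start position: (0, 0)
Final position: (3.814, 0.117)
Distance = 3.816; >= 1e-6 -> NOT closed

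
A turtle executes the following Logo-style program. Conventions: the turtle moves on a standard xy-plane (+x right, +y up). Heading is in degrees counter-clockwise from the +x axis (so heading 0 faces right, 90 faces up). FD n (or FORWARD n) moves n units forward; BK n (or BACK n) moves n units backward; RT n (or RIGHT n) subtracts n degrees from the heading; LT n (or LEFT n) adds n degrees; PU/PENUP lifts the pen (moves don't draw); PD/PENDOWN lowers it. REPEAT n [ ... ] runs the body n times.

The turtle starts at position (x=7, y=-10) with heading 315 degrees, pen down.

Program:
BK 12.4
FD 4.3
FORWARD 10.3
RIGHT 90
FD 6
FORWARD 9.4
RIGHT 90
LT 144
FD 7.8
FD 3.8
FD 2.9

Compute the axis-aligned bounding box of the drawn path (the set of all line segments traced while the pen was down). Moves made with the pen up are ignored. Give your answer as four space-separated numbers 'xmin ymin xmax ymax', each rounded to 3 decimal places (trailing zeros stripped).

Executing turtle program step by step:
Start: pos=(7,-10), heading=315, pen down
BK 12.4: (7,-10) -> (-1.768,-1.232) [heading=315, draw]
FD 4.3: (-1.768,-1.232) -> (1.272,-4.272) [heading=315, draw]
FD 10.3: (1.272,-4.272) -> (8.556,-11.556) [heading=315, draw]
RT 90: heading 315 -> 225
FD 6: (8.556,-11.556) -> (4.313,-15.798) [heading=225, draw]
FD 9.4: (4.313,-15.798) -> (-2.334,-22.445) [heading=225, draw]
RT 90: heading 225 -> 135
LT 144: heading 135 -> 279
FD 7.8: (-2.334,-22.445) -> (-1.114,-30.149) [heading=279, draw]
FD 3.8: (-1.114,-30.149) -> (-0.519,-33.902) [heading=279, draw]
FD 2.9: (-0.519,-33.902) -> (-0.066,-36.767) [heading=279, draw]
Final: pos=(-0.066,-36.767), heading=279, 8 segment(s) drawn

Segment endpoints: x in {-2.334, -1.768, -1.114, -0.519, -0.066, 1.272, 4.313, 7, 8.556}, y in {-36.767, -33.902, -30.149, -22.445, -15.798, -11.556, -10, -4.272, -1.232}
xmin=-2.334, ymin=-36.767, xmax=8.556, ymax=-1.232

Answer: -2.334 -36.767 8.556 -1.232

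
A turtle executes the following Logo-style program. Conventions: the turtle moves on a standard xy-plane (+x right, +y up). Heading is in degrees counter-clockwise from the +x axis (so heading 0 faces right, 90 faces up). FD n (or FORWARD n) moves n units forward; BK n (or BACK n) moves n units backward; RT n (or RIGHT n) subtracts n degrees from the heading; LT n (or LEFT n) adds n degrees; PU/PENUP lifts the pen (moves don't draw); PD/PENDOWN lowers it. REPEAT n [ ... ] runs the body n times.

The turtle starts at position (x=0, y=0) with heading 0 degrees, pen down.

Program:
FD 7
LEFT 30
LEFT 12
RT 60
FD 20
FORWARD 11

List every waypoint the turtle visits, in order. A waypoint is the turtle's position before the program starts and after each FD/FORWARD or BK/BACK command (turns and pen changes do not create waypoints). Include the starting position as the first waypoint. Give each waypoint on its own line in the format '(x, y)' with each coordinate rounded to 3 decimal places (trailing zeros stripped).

Answer: (0, 0)
(7, 0)
(26.021, -6.18)
(36.483, -9.58)

Derivation:
Executing turtle program step by step:
Start: pos=(0,0), heading=0, pen down
FD 7: (0,0) -> (7,0) [heading=0, draw]
LT 30: heading 0 -> 30
LT 12: heading 30 -> 42
RT 60: heading 42 -> 342
FD 20: (7,0) -> (26.021,-6.18) [heading=342, draw]
FD 11: (26.021,-6.18) -> (36.483,-9.58) [heading=342, draw]
Final: pos=(36.483,-9.58), heading=342, 3 segment(s) drawn
Waypoints (4 total):
(0, 0)
(7, 0)
(26.021, -6.18)
(36.483, -9.58)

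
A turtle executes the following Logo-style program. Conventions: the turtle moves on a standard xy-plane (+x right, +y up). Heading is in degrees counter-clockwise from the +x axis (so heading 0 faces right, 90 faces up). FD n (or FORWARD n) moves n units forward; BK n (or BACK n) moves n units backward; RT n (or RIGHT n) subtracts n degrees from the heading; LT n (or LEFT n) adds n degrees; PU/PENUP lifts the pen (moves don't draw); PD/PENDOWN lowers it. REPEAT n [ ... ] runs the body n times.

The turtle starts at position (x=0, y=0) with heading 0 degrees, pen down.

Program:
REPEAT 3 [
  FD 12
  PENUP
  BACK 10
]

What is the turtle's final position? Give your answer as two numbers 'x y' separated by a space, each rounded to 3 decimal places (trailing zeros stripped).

Executing turtle program step by step:
Start: pos=(0,0), heading=0, pen down
REPEAT 3 [
  -- iteration 1/3 --
  FD 12: (0,0) -> (12,0) [heading=0, draw]
  PU: pen up
  BK 10: (12,0) -> (2,0) [heading=0, move]
  -- iteration 2/3 --
  FD 12: (2,0) -> (14,0) [heading=0, move]
  PU: pen up
  BK 10: (14,0) -> (4,0) [heading=0, move]
  -- iteration 3/3 --
  FD 12: (4,0) -> (16,0) [heading=0, move]
  PU: pen up
  BK 10: (16,0) -> (6,0) [heading=0, move]
]
Final: pos=(6,0), heading=0, 1 segment(s) drawn

Answer: 6 0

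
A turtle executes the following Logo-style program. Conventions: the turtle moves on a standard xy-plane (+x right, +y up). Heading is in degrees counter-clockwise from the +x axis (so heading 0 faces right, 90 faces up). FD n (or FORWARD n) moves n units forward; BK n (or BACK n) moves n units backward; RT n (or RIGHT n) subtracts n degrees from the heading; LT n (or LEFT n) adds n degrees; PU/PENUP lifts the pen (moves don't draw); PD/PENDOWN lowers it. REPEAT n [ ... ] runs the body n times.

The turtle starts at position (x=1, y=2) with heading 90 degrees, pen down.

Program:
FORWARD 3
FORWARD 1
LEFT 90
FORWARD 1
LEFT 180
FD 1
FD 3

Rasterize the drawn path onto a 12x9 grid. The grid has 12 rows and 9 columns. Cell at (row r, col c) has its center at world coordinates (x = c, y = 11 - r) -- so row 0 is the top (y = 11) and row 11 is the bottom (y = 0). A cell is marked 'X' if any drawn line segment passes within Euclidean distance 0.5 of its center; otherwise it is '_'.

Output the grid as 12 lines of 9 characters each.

Answer: _________
_________
_________
_________
_________
XXXXX____
_X_______
_X_______
_X_______
_X_______
_________
_________

Derivation:
Segment 0: (1,2) -> (1,5)
Segment 1: (1,5) -> (1,6)
Segment 2: (1,6) -> (0,6)
Segment 3: (0,6) -> (1,6)
Segment 4: (1,6) -> (4,6)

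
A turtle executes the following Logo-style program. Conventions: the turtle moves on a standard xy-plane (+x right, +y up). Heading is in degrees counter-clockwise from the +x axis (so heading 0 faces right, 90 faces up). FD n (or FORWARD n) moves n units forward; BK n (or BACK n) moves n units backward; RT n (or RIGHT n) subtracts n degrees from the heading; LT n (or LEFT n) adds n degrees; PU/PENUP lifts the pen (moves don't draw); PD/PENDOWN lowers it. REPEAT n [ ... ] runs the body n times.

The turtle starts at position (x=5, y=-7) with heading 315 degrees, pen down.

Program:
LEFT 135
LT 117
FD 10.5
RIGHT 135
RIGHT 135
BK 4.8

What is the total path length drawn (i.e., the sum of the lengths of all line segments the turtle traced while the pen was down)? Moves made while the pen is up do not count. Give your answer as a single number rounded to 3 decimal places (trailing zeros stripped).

Answer: 15.3

Derivation:
Executing turtle program step by step:
Start: pos=(5,-7), heading=315, pen down
LT 135: heading 315 -> 90
LT 117: heading 90 -> 207
FD 10.5: (5,-7) -> (-4.356,-11.767) [heading=207, draw]
RT 135: heading 207 -> 72
RT 135: heading 72 -> 297
BK 4.8: (-4.356,-11.767) -> (-6.535,-7.49) [heading=297, draw]
Final: pos=(-6.535,-7.49), heading=297, 2 segment(s) drawn

Segment lengths:
  seg 1: (5,-7) -> (-4.356,-11.767), length = 10.5
  seg 2: (-4.356,-11.767) -> (-6.535,-7.49), length = 4.8
Total = 15.3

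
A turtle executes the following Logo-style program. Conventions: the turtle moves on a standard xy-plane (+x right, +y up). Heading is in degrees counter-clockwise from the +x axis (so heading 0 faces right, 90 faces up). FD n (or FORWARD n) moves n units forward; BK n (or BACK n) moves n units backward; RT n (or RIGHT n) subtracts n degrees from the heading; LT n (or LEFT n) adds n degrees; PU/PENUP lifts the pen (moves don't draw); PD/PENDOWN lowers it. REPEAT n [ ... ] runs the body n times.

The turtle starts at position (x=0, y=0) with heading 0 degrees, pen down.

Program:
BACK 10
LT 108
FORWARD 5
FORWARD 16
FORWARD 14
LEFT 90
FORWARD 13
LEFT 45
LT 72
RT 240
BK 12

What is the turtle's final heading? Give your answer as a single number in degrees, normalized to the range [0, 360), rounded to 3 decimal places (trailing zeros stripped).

Executing turtle program step by step:
Start: pos=(0,0), heading=0, pen down
BK 10: (0,0) -> (-10,0) [heading=0, draw]
LT 108: heading 0 -> 108
FD 5: (-10,0) -> (-11.545,4.755) [heading=108, draw]
FD 16: (-11.545,4.755) -> (-16.489,19.972) [heading=108, draw]
FD 14: (-16.489,19.972) -> (-20.816,33.287) [heading=108, draw]
LT 90: heading 108 -> 198
FD 13: (-20.816,33.287) -> (-33.179,29.27) [heading=198, draw]
LT 45: heading 198 -> 243
LT 72: heading 243 -> 315
RT 240: heading 315 -> 75
BK 12: (-33.179,29.27) -> (-36.285,17.679) [heading=75, draw]
Final: pos=(-36.285,17.679), heading=75, 6 segment(s) drawn

Answer: 75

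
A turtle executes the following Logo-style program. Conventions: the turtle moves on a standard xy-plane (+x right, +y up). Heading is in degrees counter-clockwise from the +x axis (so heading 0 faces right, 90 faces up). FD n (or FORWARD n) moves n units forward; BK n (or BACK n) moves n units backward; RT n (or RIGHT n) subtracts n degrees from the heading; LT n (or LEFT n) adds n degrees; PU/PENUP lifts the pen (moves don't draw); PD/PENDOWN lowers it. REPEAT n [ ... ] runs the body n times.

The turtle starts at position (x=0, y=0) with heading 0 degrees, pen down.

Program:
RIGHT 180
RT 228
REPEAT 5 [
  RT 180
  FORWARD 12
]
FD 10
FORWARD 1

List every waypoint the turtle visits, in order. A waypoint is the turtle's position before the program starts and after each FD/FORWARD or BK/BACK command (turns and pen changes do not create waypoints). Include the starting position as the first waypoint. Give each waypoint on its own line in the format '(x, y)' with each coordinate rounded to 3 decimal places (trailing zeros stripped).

Answer: (0, 0)
(-8.03, 8.918)
(0, 0)
(-8.03, 8.918)
(0, 0)
(-8.03, 8.918)
(-14.721, 16.349)
(-15.39, 17.092)

Derivation:
Executing turtle program step by step:
Start: pos=(0,0), heading=0, pen down
RT 180: heading 0 -> 180
RT 228: heading 180 -> 312
REPEAT 5 [
  -- iteration 1/5 --
  RT 180: heading 312 -> 132
  FD 12: (0,0) -> (-8.03,8.918) [heading=132, draw]
  -- iteration 2/5 --
  RT 180: heading 132 -> 312
  FD 12: (-8.03,8.918) -> (0,0) [heading=312, draw]
  -- iteration 3/5 --
  RT 180: heading 312 -> 132
  FD 12: (0,0) -> (-8.03,8.918) [heading=132, draw]
  -- iteration 4/5 --
  RT 180: heading 132 -> 312
  FD 12: (-8.03,8.918) -> (0,0) [heading=312, draw]
  -- iteration 5/5 --
  RT 180: heading 312 -> 132
  FD 12: (0,0) -> (-8.03,8.918) [heading=132, draw]
]
FD 10: (-8.03,8.918) -> (-14.721,16.349) [heading=132, draw]
FD 1: (-14.721,16.349) -> (-15.39,17.092) [heading=132, draw]
Final: pos=(-15.39,17.092), heading=132, 7 segment(s) drawn
Waypoints (8 total):
(0, 0)
(-8.03, 8.918)
(0, 0)
(-8.03, 8.918)
(0, 0)
(-8.03, 8.918)
(-14.721, 16.349)
(-15.39, 17.092)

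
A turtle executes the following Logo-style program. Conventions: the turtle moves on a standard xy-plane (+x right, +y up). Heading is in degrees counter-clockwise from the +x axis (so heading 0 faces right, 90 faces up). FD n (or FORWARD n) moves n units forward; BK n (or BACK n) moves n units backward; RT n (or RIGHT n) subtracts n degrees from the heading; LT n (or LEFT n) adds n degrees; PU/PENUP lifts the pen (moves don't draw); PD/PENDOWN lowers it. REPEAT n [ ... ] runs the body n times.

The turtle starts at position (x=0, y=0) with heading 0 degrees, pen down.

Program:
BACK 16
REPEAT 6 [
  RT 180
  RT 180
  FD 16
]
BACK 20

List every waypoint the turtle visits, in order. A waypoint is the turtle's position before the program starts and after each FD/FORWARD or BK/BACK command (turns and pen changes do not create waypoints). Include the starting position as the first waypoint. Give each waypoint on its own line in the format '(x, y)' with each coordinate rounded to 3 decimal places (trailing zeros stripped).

Executing turtle program step by step:
Start: pos=(0,0), heading=0, pen down
BK 16: (0,0) -> (-16,0) [heading=0, draw]
REPEAT 6 [
  -- iteration 1/6 --
  RT 180: heading 0 -> 180
  RT 180: heading 180 -> 0
  FD 16: (-16,0) -> (0,0) [heading=0, draw]
  -- iteration 2/6 --
  RT 180: heading 0 -> 180
  RT 180: heading 180 -> 0
  FD 16: (0,0) -> (16,0) [heading=0, draw]
  -- iteration 3/6 --
  RT 180: heading 0 -> 180
  RT 180: heading 180 -> 0
  FD 16: (16,0) -> (32,0) [heading=0, draw]
  -- iteration 4/6 --
  RT 180: heading 0 -> 180
  RT 180: heading 180 -> 0
  FD 16: (32,0) -> (48,0) [heading=0, draw]
  -- iteration 5/6 --
  RT 180: heading 0 -> 180
  RT 180: heading 180 -> 0
  FD 16: (48,0) -> (64,0) [heading=0, draw]
  -- iteration 6/6 --
  RT 180: heading 0 -> 180
  RT 180: heading 180 -> 0
  FD 16: (64,0) -> (80,0) [heading=0, draw]
]
BK 20: (80,0) -> (60,0) [heading=0, draw]
Final: pos=(60,0), heading=0, 8 segment(s) drawn
Waypoints (9 total):
(0, 0)
(-16, 0)
(0, 0)
(16, 0)
(32, 0)
(48, 0)
(64, 0)
(80, 0)
(60, 0)

Answer: (0, 0)
(-16, 0)
(0, 0)
(16, 0)
(32, 0)
(48, 0)
(64, 0)
(80, 0)
(60, 0)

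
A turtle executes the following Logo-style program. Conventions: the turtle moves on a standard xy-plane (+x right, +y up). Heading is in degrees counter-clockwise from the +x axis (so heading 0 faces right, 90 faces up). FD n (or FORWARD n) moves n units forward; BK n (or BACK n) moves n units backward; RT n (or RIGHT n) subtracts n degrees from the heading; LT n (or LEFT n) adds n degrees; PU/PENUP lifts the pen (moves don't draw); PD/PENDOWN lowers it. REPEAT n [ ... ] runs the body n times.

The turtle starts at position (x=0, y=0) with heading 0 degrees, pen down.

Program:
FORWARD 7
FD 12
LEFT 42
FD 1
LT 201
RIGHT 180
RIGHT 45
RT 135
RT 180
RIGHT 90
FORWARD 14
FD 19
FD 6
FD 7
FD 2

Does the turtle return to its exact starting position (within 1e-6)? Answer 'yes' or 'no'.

Answer: no

Derivation:
Executing turtle program step by step:
Start: pos=(0,0), heading=0, pen down
FD 7: (0,0) -> (7,0) [heading=0, draw]
FD 12: (7,0) -> (19,0) [heading=0, draw]
LT 42: heading 0 -> 42
FD 1: (19,0) -> (19.743,0.669) [heading=42, draw]
LT 201: heading 42 -> 243
RT 180: heading 243 -> 63
RT 45: heading 63 -> 18
RT 135: heading 18 -> 243
RT 180: heading 243 -> 63
RT 90: heading 63 -> 333
FD 14: (19.743,0.669) -> (32.217,-5.687) [heading=333, draw]
FD 19: (32.217,-5.687) -> (49.146,-14.313) [heading=333, draw]
FD 6: (49.146,-14.313) -> (54.492,-17.036) [heading=333, draw]
FD 7: (54.492,-17.036) -> (60.729,-20.214) [heading=333, draw]
FD 2: (60.729,-20.214) -> (62.511,-21.122) [heading=333, draw]
Final: pos=(62.511,-21.122), heading=333, 8 segment(s) drawn

Start position: (0, 0)
Final position: (62.511, -21.122)
Distance = 65.984; >= 1e-6 -> NOT closed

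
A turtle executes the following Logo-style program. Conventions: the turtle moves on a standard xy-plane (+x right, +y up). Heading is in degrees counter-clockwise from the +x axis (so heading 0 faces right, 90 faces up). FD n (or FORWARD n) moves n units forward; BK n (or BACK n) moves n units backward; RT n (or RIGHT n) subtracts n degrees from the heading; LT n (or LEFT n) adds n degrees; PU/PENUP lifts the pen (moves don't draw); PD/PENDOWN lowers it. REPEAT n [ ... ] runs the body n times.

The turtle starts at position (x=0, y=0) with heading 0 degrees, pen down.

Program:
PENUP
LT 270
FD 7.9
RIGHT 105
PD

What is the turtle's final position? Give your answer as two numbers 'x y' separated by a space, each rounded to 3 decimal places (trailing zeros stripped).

Executing turtle program step by step:
Start: pos=(0,0), heading=0, pen down
PU: pen up
LT 270: heading 0 -> 270
FD 7.9: (0,0) -> (0,-7.9) [heading=270, move]
RT 105: heading 270 -> 165
PD: pen down
Final: pos=(0,-7.9), heading=165, 0 segment(s) drawn

Answer: 0 -7.9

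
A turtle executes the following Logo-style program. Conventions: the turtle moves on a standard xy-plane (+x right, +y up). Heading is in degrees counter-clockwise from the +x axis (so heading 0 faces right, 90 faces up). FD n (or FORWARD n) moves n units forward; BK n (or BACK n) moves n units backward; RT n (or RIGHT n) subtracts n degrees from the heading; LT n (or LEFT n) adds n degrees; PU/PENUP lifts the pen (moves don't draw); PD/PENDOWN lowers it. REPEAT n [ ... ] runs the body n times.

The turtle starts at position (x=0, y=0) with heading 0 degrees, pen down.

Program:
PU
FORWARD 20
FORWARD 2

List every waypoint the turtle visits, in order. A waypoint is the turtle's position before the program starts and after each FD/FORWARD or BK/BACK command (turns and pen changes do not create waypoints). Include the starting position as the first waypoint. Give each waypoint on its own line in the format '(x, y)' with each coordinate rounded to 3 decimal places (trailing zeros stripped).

Answer: (0, 0)
(20, 0)
(22, 0)

Derivation:
Executing turtle program step by step:
Start: pos=(0,0), heading=0, pen down
PU: pen up
FD 20: (0,0) -> (20,0) [heading=0, move]
FD 2: (20,0) -> (22,0) [heading=0, move]
Final: pos=(22,0), heading=0, 0 segment(s) drawn
Waypoints (3 total):
(0, 0)
(20, 0)
(22, 0)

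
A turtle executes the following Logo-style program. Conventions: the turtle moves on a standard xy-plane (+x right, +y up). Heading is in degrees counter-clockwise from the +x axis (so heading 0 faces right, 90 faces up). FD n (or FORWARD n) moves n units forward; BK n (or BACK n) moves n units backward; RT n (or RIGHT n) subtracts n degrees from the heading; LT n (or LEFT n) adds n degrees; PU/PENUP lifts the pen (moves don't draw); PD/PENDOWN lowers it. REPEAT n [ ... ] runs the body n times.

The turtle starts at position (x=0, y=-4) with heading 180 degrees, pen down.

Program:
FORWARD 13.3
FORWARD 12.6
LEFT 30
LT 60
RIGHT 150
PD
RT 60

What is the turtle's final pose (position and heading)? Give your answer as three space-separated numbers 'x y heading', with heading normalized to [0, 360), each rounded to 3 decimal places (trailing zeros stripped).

Answer: -25.9 -4 60

Derivation:
Executing turtle program step by step:
Start: pos=(0,-4), heading=180, pen down
FD 13.3: (0,-4) -> (-13.3,-4) [heading=180, draw]
FD 12.6: (-13.3,-4) -> (-25.9,-4) [heading=180, draw]
LT 30: heading 180 -> 210
LT 60: heading 210 -> 270
RT 150: heading 270 -> 120
PD: pen down
RT 60: heading 120 -> 60
Final: pos=(-25.9,-4), heading=60, 2 segment(s) drawn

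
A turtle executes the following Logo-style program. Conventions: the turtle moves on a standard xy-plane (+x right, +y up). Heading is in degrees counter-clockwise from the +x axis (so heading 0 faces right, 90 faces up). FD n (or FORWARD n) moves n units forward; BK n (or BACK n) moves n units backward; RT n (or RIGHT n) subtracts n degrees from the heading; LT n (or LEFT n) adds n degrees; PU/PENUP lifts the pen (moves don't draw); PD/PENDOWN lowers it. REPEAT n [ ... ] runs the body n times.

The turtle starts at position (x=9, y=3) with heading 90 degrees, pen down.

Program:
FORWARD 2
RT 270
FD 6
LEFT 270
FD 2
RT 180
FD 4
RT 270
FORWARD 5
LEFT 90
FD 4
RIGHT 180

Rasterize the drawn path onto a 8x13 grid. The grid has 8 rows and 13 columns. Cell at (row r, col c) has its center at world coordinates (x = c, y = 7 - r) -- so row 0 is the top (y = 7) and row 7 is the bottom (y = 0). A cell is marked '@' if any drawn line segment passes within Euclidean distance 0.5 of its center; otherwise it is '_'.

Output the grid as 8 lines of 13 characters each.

Answer: ___@____@____
___@____@____
___@@@@@@@___
___@____@@___
___@@@@@@@___
_____________
_____________
_____________

Derivation:
Segment 0: (9,3) -> (9,5)
Segment 1: (9,5) -> (3,5)
Segment 2: (3,5) -> (3,7)
Segment 3: (3,7) -> (3,3)
Segment 4: (3,3) -> (8,3)
Segment 5: (8,3) -> (8,7)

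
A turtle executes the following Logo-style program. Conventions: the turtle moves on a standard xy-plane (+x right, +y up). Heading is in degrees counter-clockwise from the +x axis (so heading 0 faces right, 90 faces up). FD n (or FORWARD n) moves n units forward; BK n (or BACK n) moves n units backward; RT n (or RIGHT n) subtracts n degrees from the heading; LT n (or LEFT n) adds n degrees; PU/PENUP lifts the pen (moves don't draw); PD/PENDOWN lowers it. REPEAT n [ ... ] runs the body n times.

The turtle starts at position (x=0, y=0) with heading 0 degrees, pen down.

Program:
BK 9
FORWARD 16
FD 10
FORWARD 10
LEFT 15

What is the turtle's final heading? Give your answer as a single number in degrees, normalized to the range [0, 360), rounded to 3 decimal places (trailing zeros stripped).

Executing turtle program step by step:
Start: pos=(0,0), heading=0, pen down
BK 9: (0,0) -> (-9,0) [heading=0, draw]
FD 16: (-9,0) -> (7,0) [heading=0, draw]
FD 10: (7,0) -> (17,0) [heading=0, draw]
FD 10: (17,0) -> (27,0) [heading=0, draw]
LT 15: heading 0 -> 15
Final: pos=(27,0), heading=15, 4 segment(s) drawn

Answer: 15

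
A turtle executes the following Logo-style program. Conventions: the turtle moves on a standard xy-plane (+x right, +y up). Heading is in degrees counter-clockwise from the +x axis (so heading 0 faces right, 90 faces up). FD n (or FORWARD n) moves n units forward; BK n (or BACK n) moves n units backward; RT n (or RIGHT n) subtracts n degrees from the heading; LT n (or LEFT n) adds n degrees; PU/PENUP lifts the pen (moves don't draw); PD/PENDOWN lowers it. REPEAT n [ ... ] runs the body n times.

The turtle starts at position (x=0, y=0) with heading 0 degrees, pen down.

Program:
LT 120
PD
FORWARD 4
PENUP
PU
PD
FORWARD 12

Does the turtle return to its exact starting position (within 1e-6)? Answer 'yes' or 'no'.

Answer: no

Derivation:
Executing turtle program step by step:
Start: pos=(0,0), heading=0, pen down
LT 120: heading 0 -> 120
PD: pen down
FD 4: (0,0) -> (-2,3.464) [heading=120, draw]
PU: pen up
PU: pen up
PD: pen down
FD 12: (-2,3.464) -> (-8,13.856) [heading=120, draw]
Final: pos=(-8,13.856), heading=120, 2 segment(s) drawn

Start position: (0, 0)
Final position: (-8, 13.856)
Distance = 16; >= 1e-6 -> NOT closed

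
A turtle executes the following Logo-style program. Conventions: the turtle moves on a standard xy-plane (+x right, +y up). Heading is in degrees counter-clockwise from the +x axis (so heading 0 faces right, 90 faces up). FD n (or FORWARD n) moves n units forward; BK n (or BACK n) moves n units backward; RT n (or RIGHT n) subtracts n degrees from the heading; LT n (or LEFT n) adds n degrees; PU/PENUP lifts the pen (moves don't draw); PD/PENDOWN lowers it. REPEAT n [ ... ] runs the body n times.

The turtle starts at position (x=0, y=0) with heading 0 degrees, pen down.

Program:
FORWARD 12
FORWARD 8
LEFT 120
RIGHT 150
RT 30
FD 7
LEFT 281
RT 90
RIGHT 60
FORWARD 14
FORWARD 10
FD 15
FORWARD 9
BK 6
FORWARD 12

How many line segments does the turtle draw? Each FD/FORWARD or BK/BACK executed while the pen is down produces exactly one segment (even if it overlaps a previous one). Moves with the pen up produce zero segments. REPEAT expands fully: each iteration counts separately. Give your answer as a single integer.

Executing turtle program step by step:
Start: pos=(0,0), heading=0, pen down
FD 12: (0,0) -> (12,0) [heading=0, draw]
FD 8: (12,0) -> (20,0) [heading=0, draw]
LT 120: heading 0 -> 120
RT 150: heading 120 -> 330
RT 30: heading 330 -> 300
FD 7: (20,0) -> (23.5,-6.062) [heading=300, draw]
LT 281: heading 300 -> 221
RT 90: heading 221 -> 131
RT 60: heading 131 -> 71
FD 14: (23.5,-6.062) -> (28.058,7.175) [heading=71, draw]
FD 10: (28.058,7.175) -> (31.314,16.63) [heading=71, draw]
FD 15: (31.314,16.63) -> (36.197,30.813) [heading=71, draw]
FD 9: (36.197,30.813) -> (39.127,39.323) [heading=71, draw]
BK 6: (39.127,39.323) -> (37.174,33.65) [heading=71, draw]
FD 12: (37.174,33.65) -> (41.081,44.996) [heading=71, draw]
Final: pos=(41.081,44.996), heading=71, 9 segment(s) drawn
Segments drawn: 9

Answer: 9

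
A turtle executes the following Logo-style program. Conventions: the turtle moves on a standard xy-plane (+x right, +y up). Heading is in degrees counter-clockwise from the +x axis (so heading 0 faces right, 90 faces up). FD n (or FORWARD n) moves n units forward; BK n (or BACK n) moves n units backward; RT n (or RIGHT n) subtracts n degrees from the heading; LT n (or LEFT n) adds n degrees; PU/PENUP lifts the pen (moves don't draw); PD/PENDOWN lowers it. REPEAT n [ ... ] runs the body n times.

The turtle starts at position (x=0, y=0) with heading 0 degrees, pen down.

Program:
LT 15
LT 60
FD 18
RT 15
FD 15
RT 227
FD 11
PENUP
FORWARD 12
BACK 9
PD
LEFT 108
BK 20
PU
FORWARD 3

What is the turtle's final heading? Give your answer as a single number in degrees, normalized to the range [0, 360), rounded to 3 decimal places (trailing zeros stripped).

Answer: 301

Derivation:
Executing turtle program step by step:
Start: pos=(0,0), heading=0, pen down
LT 15: heading 0 -> 15
LT 60: heading 15 -> 75
FD 18: (0,0) -> (4.659,17.387) [heading=75, draw]
RT 15: heading 75 -> 60
FD 15: (4.659,17.387) -> (12.159,30.377) [heading=60, draw]
RT 227: heading 60 -> 193
FD 11: (12.159,30.377) -> (1.441,27.903) [heading=193, draw]
PU: pen up
FD 12: (1.441,27.903) -> (-10.252,25.203) [heading=193, move]
BK 9: (-10.252,25.203) -> (-1.482,27.228) [heading=193, move]
PD: pen down
LT 108: heading 193 -> 301
BK 20: (-1.482,27.228) -> (-11.783,44.371) [heading=301, draw]
PU: pen up
FD 3: (-11.783,44.371) -> (-10.238,41.8) [heading=301, move]
Final: pos=(-10.238,41.8), heading=301, 4 segment(s) drawn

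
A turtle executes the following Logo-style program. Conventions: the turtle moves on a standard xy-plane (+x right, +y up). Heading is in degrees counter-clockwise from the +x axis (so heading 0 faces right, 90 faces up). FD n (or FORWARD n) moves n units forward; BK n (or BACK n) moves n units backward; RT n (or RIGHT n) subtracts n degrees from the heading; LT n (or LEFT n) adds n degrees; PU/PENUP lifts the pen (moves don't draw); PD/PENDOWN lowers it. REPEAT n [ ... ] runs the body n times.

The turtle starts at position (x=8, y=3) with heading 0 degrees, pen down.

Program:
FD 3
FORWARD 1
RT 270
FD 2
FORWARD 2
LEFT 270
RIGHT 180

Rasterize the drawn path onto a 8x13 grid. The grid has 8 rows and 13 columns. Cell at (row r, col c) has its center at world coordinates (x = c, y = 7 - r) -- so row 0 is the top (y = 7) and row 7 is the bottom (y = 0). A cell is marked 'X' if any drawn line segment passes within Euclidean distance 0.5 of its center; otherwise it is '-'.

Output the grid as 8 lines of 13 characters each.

Answer: ------------X
------------X
------------X
------------X
--------XXXXX
-------------
-------------
-------------

Derivation:
Segment 0: (8,3) -> (11,3)
Segment 1: (11,3) -> (12,3)
Segment 2: (12,3) -> (12,5)
Segment 3: (12,5) -> (12,7)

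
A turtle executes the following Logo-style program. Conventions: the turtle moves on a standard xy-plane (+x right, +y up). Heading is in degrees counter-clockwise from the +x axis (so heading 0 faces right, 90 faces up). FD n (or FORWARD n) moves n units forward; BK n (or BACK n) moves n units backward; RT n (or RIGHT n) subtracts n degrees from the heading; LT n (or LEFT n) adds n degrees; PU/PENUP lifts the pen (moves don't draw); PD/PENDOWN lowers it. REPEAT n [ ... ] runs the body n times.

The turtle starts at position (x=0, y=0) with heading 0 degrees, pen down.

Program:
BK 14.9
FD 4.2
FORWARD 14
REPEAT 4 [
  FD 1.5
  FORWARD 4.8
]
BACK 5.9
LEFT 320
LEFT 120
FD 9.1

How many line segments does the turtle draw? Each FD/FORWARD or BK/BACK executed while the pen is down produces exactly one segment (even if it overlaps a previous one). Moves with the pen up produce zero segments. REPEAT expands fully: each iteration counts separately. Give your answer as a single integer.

Answer: 13

Derivation:
Executing turtle program step by step:
Start: pos=(0,0), heading=0, pen down
BK 14.9: (0,0) -> (-14.9,0) [heading=0, draw]
FD 4.2: (-14.9,0) -> (-10.7,0) [heading=0, draw]
FD 14: (-10.7,0) -> (3.3,0) [heading=0, draw]
REPEAT 4 [
  -- iteration 1/4 --
  FD 1.5: (3.3,0) -> (4.8,0) [heading=0, draw]
  FD 4.8: (4.8,0) -> (9.6,0) [heading=0, draw]
  -- iteration 2/4 --
  FD 1.5: (9.6,0) -> (11.1,0) [heading=0, draw]
  FD 4.8: (11.1,0) -> (15.9,0) [heading=0, draw]
  -- iteration 3/4 --
  FD 1.5: (15.9,0) -> (17.4,0) [heading=0, draw]
  FD 4.8: (17.4,0) -> (22.2,0) [heading=0, draw]
  -- iteration 4/4 --
  FD 1.5: (22.2,0) -> (23.7,0) [heading=0, draw]
  FD 4.8: (23.7,0) -> (28.5,0) [heading=0, draw]
]
BK 5.9: (28.5,0) -> (22.6,0) [heading=0, draw]
LT 320: heading 0 -> 320
LT 120: heading 320 -> 80
FD 9.1: (22.6,0) -> (24.18,8.962) [heading=80, draw]
Final: pos=(24.18,8.962), heading=80, 13 segment(s) drawn
Segments drawn: 13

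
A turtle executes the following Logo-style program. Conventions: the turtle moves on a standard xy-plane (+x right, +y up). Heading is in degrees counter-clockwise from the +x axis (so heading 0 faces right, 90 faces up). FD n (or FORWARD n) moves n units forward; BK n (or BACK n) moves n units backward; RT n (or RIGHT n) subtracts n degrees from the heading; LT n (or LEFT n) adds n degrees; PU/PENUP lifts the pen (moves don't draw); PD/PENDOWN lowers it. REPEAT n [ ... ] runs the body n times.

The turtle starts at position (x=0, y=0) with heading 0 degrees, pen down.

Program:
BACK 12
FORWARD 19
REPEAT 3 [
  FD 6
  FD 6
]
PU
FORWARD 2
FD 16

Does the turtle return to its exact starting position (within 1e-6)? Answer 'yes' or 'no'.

Answer: no

Derivation:
Executing turtle program step by step:
Start: pos=(0,0), heading=0, pen down
BK 12: (0,0) -> (-12,0) [heading=0, draw]
FD 19: (-12,0) -> (7,0) [heading=0, draw]
REPEAT 3 [
  -- iteration 1/3 --
  FD 6: (7,0) -> (13,0) [heading=0, draw]
  FD 6: (13,0) -> (19,0) [heading=0, draw]
  -- iteration 2/3 --
  FD 6: (19,0) -> (25,0) [heading=0, draw]
  FD 6: (25,0) -> (31,0) [heading=0, draw]
  -- iteration 3/3 --
  FD 6: (31,0) -> (37,0) [heading=0, draw]
  FD 6: (37,0) -> (43,0) [heading=0, draw]
]
PU: pen up
FD 2: (43,0) -> (45,0) [heading=0, move]
FD 16: (45,0) -> (61,0) [heading=0, move]
Final: pos=(61,0), heading=0, 8 segment(s) drawn

Start position: (0, 0)
Final position: (61, 0)
Distance = 61; >= 1e-6 -> NOT closed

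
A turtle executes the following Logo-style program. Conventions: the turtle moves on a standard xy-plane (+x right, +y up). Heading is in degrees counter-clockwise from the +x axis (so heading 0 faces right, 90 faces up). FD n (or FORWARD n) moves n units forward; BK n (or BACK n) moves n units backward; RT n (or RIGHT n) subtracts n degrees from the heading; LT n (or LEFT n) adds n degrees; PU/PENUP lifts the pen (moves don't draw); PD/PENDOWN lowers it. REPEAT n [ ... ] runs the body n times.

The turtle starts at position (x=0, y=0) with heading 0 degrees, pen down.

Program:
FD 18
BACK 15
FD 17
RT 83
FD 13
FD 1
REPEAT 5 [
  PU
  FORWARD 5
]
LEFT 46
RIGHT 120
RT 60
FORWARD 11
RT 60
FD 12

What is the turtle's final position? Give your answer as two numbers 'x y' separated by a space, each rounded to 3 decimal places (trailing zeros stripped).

Answer: 17.43 -20.179

Derivation:
Executing turtle program step by step:
Start: pos=(0,0), heading=0, pen down
FD 18: (0,0) -> (18,0) [heading=0, draw]
BK 15: (18,0) -> (3,0) [heading=0, draw]
FD 17: (3,0) -> (20,0) [heading=0, draw]
RT 83: heading 0 -> 277
FD 13: (20,0) -> (21.584,-12.903) [heading=277, draw]
FD 1: (21.584,-12.903) -> (21.706,-13.896) [heading=277, draw]
REPEAT 5 [
  -- iteration 1/5 --
  PU: pen up
  FD 5: (21.706,-13.896) -> (22.316,-18.858) [heading=277, move]
  -- iteration 2/5 --
  PU: pen up
  FD 5: (22.316,-18.858) -> (22.925,-23.821) [heading=277, move]
  -- iteration 3/5 --
  PU: pen up
  FD 5: (22.925,-23.821) -> (23.534,-28.784) [heading=277, move]
  -- iteration 4/5 --
  PU: pen up
  FD 5: (23.534,-28.784) -> (24.144,-33.747) [heading=277, move]
  -- iteration 5/5 --
  PU: pen up
  FD 5: (24.144,-33.747) -> (24.753,-38.709) [heading=277, move]
]
LT 46: heading 277 -> 323
RT 120: heading 323 -> 203
RT 60: heading 203 -> 143
FD 11: (24.753,-38.709) -> (15.968,-32.089) [heading=143, move]
RT 60: heading 143 -> 83
FD 12: (15.968,-32.089) -> (17.43,-20.179) [heading=83, move]
Final: pos=(17.43,-20.179), heading=83, 5 segment(s) drawn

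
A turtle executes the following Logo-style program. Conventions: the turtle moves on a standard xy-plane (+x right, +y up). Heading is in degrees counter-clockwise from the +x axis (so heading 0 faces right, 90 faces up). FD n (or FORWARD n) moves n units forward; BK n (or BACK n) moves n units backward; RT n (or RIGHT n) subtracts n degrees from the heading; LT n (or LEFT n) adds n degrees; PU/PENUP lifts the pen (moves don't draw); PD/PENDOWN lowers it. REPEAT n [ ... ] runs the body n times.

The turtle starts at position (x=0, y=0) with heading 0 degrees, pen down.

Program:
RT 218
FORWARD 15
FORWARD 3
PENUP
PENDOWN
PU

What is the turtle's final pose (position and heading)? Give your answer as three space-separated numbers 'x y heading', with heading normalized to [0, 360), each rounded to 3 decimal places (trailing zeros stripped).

Executing turtle program step by step:
Start: pos=(0,0), heading=0, pen down
RT 218: heading 0 -> 142
FD 15: (0,0) -> (-11.82,9.235) [heading=142, draw]
FD 3: (-11.82,9.235) -> (-14.184,11.082) [heading=142, draw]
PU: pen up
PD: pen down
PU: pen up
Final: pos=(-14.184,11.082), heading=142, 2 segment(s) drawn

Answer: -14.184 11.082 142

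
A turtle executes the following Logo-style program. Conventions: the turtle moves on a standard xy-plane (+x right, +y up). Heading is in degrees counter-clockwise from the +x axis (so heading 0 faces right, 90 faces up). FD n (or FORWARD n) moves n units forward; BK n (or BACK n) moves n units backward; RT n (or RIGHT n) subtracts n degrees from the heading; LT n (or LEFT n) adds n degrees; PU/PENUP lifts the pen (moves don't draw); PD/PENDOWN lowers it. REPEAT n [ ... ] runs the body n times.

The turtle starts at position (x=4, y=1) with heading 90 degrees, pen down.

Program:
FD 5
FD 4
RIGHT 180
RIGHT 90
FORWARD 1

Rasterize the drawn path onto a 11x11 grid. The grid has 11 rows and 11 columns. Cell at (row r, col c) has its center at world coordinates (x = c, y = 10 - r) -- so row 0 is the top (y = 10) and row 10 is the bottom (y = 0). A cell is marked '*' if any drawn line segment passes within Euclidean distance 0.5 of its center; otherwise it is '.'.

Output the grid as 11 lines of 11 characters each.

Answer: ...**......
....*......
....*......
....*......
....*......
....*......
....*......
....*......
....*......
....*......
...........

Derivation:
Segment 0: (4,1) -> (4,6)
Segment 1: (4,6) -> (4,10)
Segment 2: (4,10) -> (3,10)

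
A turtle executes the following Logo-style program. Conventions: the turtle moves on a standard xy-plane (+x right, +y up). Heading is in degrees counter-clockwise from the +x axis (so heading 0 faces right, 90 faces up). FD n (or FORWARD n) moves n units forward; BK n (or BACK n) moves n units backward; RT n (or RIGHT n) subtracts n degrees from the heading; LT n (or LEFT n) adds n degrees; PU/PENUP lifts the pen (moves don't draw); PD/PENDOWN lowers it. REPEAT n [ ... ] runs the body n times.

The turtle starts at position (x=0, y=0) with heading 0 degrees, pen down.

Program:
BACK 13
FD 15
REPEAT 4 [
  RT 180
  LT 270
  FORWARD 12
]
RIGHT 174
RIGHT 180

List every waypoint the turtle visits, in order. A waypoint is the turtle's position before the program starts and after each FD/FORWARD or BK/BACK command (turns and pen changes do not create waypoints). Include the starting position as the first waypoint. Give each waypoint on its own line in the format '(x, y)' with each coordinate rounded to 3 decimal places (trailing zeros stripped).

Answer: (0, 0)
(-13, 0)
(2, 0)
(2, 12)
(-10, 12)
(-10, 0)
(2, 0)

Derivation:
Executing turtle program step by step:
Start: pos=(0,0), heading=0, pen down
BK 13: (0,0) -> (-13,0) [heading=0, draw]
FD 15: (-13,0) -> (2,0) [heading=0, draw]
REPEAT 4 [
  -- iteration 1/4 --
  RT 180: heading 0 -> 180
  LT 270: heading 180 -> 90
  FD 12: (2,0) -> (2,12) [heading=90, draw]
  -- iteration 2/4 --
  RT 180: heading 90 -> 270
  LT 270: heading 270 -> 180
  FD 12: (2,12) -> (-10,12) [heading=180, draw]
  -- iteration 3/4 --
  RT 180: heading 180 -> 0
  LT 270: heading 0 -> 270
  FD 12: (-10,12) -> (-10,0) [heading=270, draw]
  -- iteration 4/4 --
  RT 180: heading 270 -> 90
  LT 270: heading 90 -> 0
  FD 12: (-10,0) -> (2,0) [heading=0, draw]
]
RT 174: heading 0 -> 186
RT 180: heading 186 -> 6
Final: pos=(2,0), heading=6, 6 segment(s) drawn
Waypoints (7 total):
(0, 0)
(-13, 0)
(2, 0)
(2, 12)
(-10, 12)
(-10, 0)
(2, 0)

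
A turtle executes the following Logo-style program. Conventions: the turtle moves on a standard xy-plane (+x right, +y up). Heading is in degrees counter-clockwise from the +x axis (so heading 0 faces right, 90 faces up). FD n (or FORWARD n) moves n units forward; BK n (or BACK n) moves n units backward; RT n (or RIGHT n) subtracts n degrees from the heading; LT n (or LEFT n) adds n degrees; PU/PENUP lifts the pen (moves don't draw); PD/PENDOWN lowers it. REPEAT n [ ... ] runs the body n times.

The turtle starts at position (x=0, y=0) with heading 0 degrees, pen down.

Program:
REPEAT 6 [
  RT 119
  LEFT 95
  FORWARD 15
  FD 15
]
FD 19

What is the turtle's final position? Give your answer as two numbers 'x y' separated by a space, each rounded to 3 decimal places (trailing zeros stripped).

Executing turtle program step by step:
Start: pos=(0,0), heading=0, pen down
REPEAT 6 [
  -- iteration 1/6 --
  RT 119: heading 0 -> 241
  LT 95: heading 241 -> 336
  FD 15: (0,0) -> (13.703,-6.101) [heading=336, draw]
  FD 15: (13.703,-6.101) -> (27.406,-12.202) [heading=336, draw]
  -- iteration 2/6 --
  RT 119: heading 336 -> 217
  LT 95: heading 217 -> 312
  FD 15: (27.406,-12.202) -> (37.443,-23.349) [heading=312, draw]
  FD 15: (37.443,-23.349) -> (47.48,-34.496) [heading=312, draw]
  -- iteration 3/6 --
  RT 119: heading 312 -> 193
  LT 95: heading 193 -> 288
  FD 15: (47.48,-34.496) -> (52.116,-48.762) [heading=288, draw]
  FD 15: (52.116,-48.762) -> (56.751,-63.028) [heading=288, draw]
  -- iteration 4/6 --
  RT 119: heading 288 -> 169
  LT 95: heading 169 -> 264
  FD 15: (56.751,-63.028) -> (55.183,-77.946) [heading=264, draw]
  FD 15: (55.183,-77.946) -> (53.615,-92.864) [heading=264, draw]
  -- iteration 5/6 --
  RT 119: heading 264 -> 145
  LT 95: heading 145 -> 240
  FD 15: (53.615,-92.864) -> (46.115,-105.854) [heading=240, draw]
  FD 15: (46.115,-105.854) -> (38.615,-118.845) [heading=240, draw]
  -- iteration 6/6 --
  RT 119: heading 240 -> 121
  LT 95: heading 121 -> 216
  FD 15: (38.615,-118.845) -> (26.48,-127.661) [heading=216, draw]
  FD 15: (26.48,-127.661) -> (14.344,-136.478) [heading=216, draw]
]
FD 19: (14.344,-136.478) -> (-1.027,-147.646) [heading=216, draw]
Final: pos=(-1.027,-147.646), heading=216, 13 segment(s) drawn

Answer: -1.027 -147.646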